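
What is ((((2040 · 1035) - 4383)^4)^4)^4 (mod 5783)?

2443

2040 · 1035 = 2111400 ≡ 605 (mod 5783)
605 - 4383 = -3778 ≡ 2005 (mod 5783)
(2005)^4 ≡ 74 (mod 5783)
(74)^4 ≡ 1721 (mod 5783)
(1721)^4 ≡ 2443 (mod 5783)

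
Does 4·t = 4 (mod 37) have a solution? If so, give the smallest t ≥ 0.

gcd(4, 37) = 1, so a unique solution mod 37 exists.
4⁻¹ ≡ 28 (mod 37).
t ≡ 28·4 ≡ 1 (mod 37).

1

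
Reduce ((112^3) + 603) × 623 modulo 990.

(112)^3 ≡ 118 (mod 990)
118 + 603 = 721
721 × 623 = 449183 ≡ 713 (mod 990)

713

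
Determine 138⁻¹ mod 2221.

853

Apply the Euclidean algorithm and back-substitute:
2221 = 16·138 + 13
138 = 10·13 + 8
13 = 1·8 + 5
8 = 1·5 + 3
5 = 1·3 + 2
3 = 1·2 + 1
2 = 2·1 + 0
gcd(138, 2221) = 1, so the inverse exists.
Back-substitute for 1:
1 = 1·3 − 1·2
  = −1·5 + 2·3
  = 2·8 − 3·5
  = −3·13 + 5·8
  = 5·138 − 53·13
  = −53·2221 + 853·138
So 138⁻¹ ≡ 853 (mod 2221).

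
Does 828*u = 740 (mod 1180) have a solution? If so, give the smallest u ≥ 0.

gcd(828, 1180) = 4, and 4 | 740, so solutions exist.
Divide through by 4: 207*u ≡ 185 mod 295.
207⁻¹ ≡ 238 (mod 295).
u ≡ 238*185 ≡ 75 (mod 295).
The smallest non-negative solution is u = 75.

75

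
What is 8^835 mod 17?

2

By square-and-multiply:
8^1 ≡ 8 (mod 17)
8^2 ≡ 8^2 = 64 ≡ 13 (mod 17)
8^4 ≡ 13^2 = 169 ≡ 16 (mod 17)
8^8 ≡ 16^2 = 256 ≡ 1 (mod 17)
8^16 ≡ 1^2 = 1 (mod 17)
8^32 ≡ 1^2 = 1 (mod 17)
8^64 ≡ 1^2 = 1 (mod 17)
8^128 ≡ 1^2 = 1 (mod 17)
8^256 ≡ 1^2 = 1 (mod 17)
8^512 ≡ 1^2 = 1 (mod 17)
8^835 = 8^512 * 8^256 * 8^64 * 8^2 * 8^1 ≡ 1 * 1 * 1 * 13 * 8 (mod 17).
Accumulate the product:
1 * 1 = 1
1 * 1 = 1
1 * 13 = 13
13 * 8 = 104 ≡ 2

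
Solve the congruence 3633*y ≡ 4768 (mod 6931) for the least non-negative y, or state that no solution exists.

3525

gcd(3633, 6931) = 1, so a unique solution mod 6931 exists.
3633⁻¹ ≡ 1200 (mod 6931).
y ≡ 1200*4768 ≡ 3525 (mod 6931).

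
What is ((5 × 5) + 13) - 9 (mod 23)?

5 × 5 = 25 ≡ 2 (mod 23)
2 + 13 = 15
15 - 9 = 6

6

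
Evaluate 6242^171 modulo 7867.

Compute successive squares:
171 in binary is 10101011, i.e. 171 = 128 + 32 + 8 + 2 + 1.
6242^1 ≡ 6242 (mod 7867)
6242^2 ≡ 6242^2 = 38962564 ≡ 5180 (mod 7867)
6242^4 ≡ 5180^2 = 26832400 ≡ 5930 (mod 7867)
6242^8 ≡ 5930^2 = 35164900 ≡ 7277 (mod 7867)
6242^16 ≡ 7277^2 = 52954729 ≡ 1952 (mod 7867)
6242^32 ≡ 1952^2 = 3810304 ≡ 2676 (mod 7867)
6242^64 ≡ 2676^2 = 7160976 ≡ 2006 (mod 7867)
6242^128 ≡ 2006^2 = 4024036 ≡ 3999 (mod 7867)
6242^171 = 6242^128 · 6242^32 · 6242^8 · 6242^2 · 6242^1 ≡ 3999 · 2676 · 7277 · 5180 · 6242 (mod 7867).
Accumulate the product:
3999 · 2676 = 10701324 ≡ 2204
2204 · 7277 = 16038508 ≡ 5562
5562 · 5180 = 28811160 ≡ 2206
2206 · 6242 = 13769852 ≡ 2602

2602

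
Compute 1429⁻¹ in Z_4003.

888

4003 = 2·1429 + 1145
1429 = 1·1145 + 284
1145 = 4·284 + 9
284 = 31·9 + 5
9 = 1·5 + 4
5 = 1·4 + 1
4 = 4·1 + 0
gcd(1429, 4003) = 1, so the inverse exists.
Bézout: 1 = −317·4003 + 888·1429.
So 1429⁻¹ ≡ 888 (mod 4003).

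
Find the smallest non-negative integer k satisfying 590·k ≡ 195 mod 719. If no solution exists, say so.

gcd(590, 719) = 1, so a unique solution mod 719 exists.
590⁻¹ ≡ 379 (mod 719).
k ≡ 379·195 ≡ 567 (mod 719).

567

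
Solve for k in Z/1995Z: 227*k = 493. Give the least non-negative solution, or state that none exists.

gcd(227, 1995) = 1, so a unique solution mod 1995 exists.
227⁻¹ ≡ 1538 (mod 1995).
k ≡ 1538*493 ≡ 134 (mod 1995).

134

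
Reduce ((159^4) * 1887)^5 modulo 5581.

(159)^4 ≡ 4003 (mod 5581)
4003 * 1887 = 7553661 ≡ 2568 (mod 5581)
(2568)^5 ≡ 4693 (mod 5581)

4693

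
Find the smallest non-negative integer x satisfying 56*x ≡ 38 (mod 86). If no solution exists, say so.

36

gcd(56, 86) = 2, and 2 | 38, so solutions exist.
Divide through by 2: 28*x mod 43 = 19.
28⁻¹ ≡ 20 (mod 43).
x ≡ 20*19 ≡ 36 (mod 43).
The smallest non-negative solution is x = 36.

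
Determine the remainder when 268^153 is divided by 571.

365

Compute successive squares:
153 in binary is 10011001, i.e. 153 = 128 + 16 + 8 + 1.
268^1 ≡ 268 (mod 571)
268^2 ≡ 268^2 = 71824 ≡ 449 (mod 571)
268^4 ≡ 449^2 = 201601 ≡ 38 (mod 571)
268^8 ≡ 38^2 = 1444 ≡ 302 (mod 571)
268^16 ≡ 302^2 = 91204 ≡ 415 (mod 571)
268^32 ≡ 415^2 = 172225 ≡ 354 (mod 571)
268^64 ≡ 354^2 = 125316 ≡ 267 (mod 571)
268^128 ≡ 267^2 = 71289 ≡ 485 (mod 571)
268^153 = 268^128 × 268^16 × 268^8 × 268^1 ≡ 485 × 415 × 302 × 268 (mod 571).
Accumulate the product:
485 × 415 = 201275 ≡ 283
283 × 302 = 85466 ≡ 387
387 × 268 = 103716 ≡ 365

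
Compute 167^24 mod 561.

16

Compute successive squares:
24 in binary is 11000, i.e. 24 = 16 + 8.
167^1 ≡ 167 (mod 561)
167^2 ≡ 167^2 = 27889 ≡ 400 (mod 561)
167^4 ≡ 400^2 = 160000 ≡ 115 (mod 561)
167^8 ≡ 115^2 = 13225 ≡ 322 (mod 561)
167^16 ≡ 322^2 = 103684 ≡ 460 (mod 561)
167^24 = 167^16 * 167^8 ≡ 460 * 322 (mod 561).
460 * 322 = 148120 ≡ 16 (mod 561).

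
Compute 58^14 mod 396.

By square-and-multiply:
58^1 ≡ 58 (mod 396)
58^2 ≡ 58^2 = 3364 ≡ 196 (mod 396)
58^4 ≡ 196^2 = 38416 ≡ 4 (mod 396)
58^8 ≡ 4^2 = 16 (mod 396)
58^14 = 58^8 × 58^4 × 58^2 ≡ 16 × 4 × 196 (mod 396).
Accumulate the product:
16 × 4 = 64
64 × 196 = 12544 ≡ 268

268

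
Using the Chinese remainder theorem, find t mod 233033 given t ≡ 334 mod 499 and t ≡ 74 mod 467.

499⁻¹ mod 467: 499×73 ≡ 1 (mod 467), so 499⁻¹ ≡ 73.
t = 334 + 499×((74 − 334)×73 mod 467) = 334 + 499×167 = 83667.

83667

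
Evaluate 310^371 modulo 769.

386

Using repeated squaring:
371 in binary is 101110011, i.e. 371 = 256 + 64 + 32 + 16 + 2 + 1.
310^1 ≡ 310 (mod 769)
310^2 ≡ 310^2 = 96100 ≡ 744 (mod 769)
310^4 ≡ 744^2 = 553536 ≡ 625 (mod 769)
310^8 ≡ 625^2 = 390625 ≡ 742 (mod 769)
310^16 ≡ 742^2 = 550564 ≡ 729 (mod 769)
310^32 ≡ 729^2 = 531441 ≡ 62 (mod 769)
310^64 ≡ 62^2 = 3844 ≡ 768 (mod 769)
310^128 ≡ 768^2 = 589824 ≡ 1 (mod 769)
310^256 ≡ 1^2 = 1 (mod 769)
310^371 = 310^256 * 310^64 * 310^32 * 310^16 * 310^2 * 310^1 ≡ 1 * 768 * 62 * 729 * 744 * 310 (mod 769).
Accumulate the product:
1 * 768 = 768
768 * 62 = 47616 ≡ 707
707 * 729 = 515403 ≡ 173
173 * 744 = 128712 ≡ 289
289 * 310 = 89590 ≡ 386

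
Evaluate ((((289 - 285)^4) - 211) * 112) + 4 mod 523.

337

289 - 285 = 4
(4)^4 ≡ 256 (mod 523)
256 - 211 = 45
45 * 112 = 5040 ≡ 333 (mod 523)
333 + 4 = 337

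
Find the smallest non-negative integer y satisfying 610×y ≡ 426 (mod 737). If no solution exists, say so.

281

gcd(610, 737) = 1, so a unique solution mod 737 exists.
610⁻¹ ≡ 383 (mod 737).
y ≡ 383×426 ≡ 281 (mod 737).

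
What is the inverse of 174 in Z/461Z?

257

By the extended Euclidean algorithm:
461 = 2*174 + 113
174 = 1*113 + 61
113 = 1*61 + 52
61 = 1*52 + 9
52 = 5*9 + 7
9 = 1*7 + 2
7 = 3*2 + 1
2 = 2*1 + 0
gcd(174, 461) = 1, so the inverse exists.
Bézout: 1 = 77*461 − 204*174.
So 174⁻¹ ≡ −204 ≡ 257 (mod 461).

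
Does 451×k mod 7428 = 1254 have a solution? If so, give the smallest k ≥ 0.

2358

gcd(451, 7428) = 1, so a unique solution mod 7428 exists.
451⁻¹ ≡ 1927 (mod 7428).
k ≡ 1927×1254 ≡ 2358 (mod 7428).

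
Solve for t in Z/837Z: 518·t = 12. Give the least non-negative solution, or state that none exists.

gcd(518, 837) = 1, so a unique solution mod 837 exists.
518⁻¹ ≡ 551 (mod 837).
t ≡ 551·12 ≡ 753 (mod 837).

753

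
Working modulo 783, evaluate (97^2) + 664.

677

(97)^2 ≡ 13 (mod 783)
13 + 664 = 677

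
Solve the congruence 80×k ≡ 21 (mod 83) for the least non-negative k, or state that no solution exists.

76

gcd(80, 83) = 1, so a unique solution mod 83 exists.
80⁻¹ ≡ 55 (mod 83).
k ≡ 55×21 ≡ 76 (mod 83).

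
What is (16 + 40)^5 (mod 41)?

14

16 + 40 = 56 ≡ 15 (mod 41)
(15)^5 ≡ 14 (mod 41)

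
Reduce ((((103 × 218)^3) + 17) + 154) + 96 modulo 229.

163

103 × 218 = 22454 ≡ 12 (mod 229)
(12)^3 ≡ 125 (mod 229)
125 + 17 = 142
142 + 154 = 296 ≡ 67 (mod 229)
67 + 96 = 163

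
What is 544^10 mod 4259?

10 in binary is 1010, i.e. 10 = 8 + 2.
544^1 ≡ 544 (mod 4259)
544^2 ≡ 544^2 = 295936 ≡ 2065 (mod 4259)
544^4 ≡ 2065^2 = 4264225 ≡ 966 (mod 4259)
544^8 ≡ 966^2 = 933156 ≡ 435 (mod 4259)
544^10 = 544^8 × 544^2 ≡ 435 × 2065 (mod 4259).
435 × 2065 = 898275 ≡ 3885 (mod 4259).

3885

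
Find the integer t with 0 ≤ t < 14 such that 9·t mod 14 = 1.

14 = 1×9 + 5
9 = 1×5 + 4
5 = 1×4 + 1
4 = 4×1 + 0
gcd(9, 14) = 1, so the inverse exists.
Bézout: 1 = 2×14 − 3×9.
So 9⁻¹ ≡ −3 ≡ 11 (mod 14).

11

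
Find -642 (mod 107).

-642 = -6×107 + 0, so -642 ≡ 0 (mod 107).

0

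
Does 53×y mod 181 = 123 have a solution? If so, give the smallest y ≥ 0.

156

gcd(53, 181) = 1, so a unique solution mod 181 exists.
53⁻¹ ≡ 41 (mod 181).
y ≡ 41×123 ≡ 156 (mod 181).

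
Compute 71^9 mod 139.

9 in binary is 1001, i.e. 9 = 8 + 1.
71^1 ≡ 71 (mod 139)
71^2 ≡ 71^2 = 5041 ≡ 37 (mod 139)
71^4 ≡ 37^2 = 1369 ≡ 118 (mod 139)
71^8 ≡ 118^2 = 13924 ≡ 24 (mod 139)
71^9 = 71^8 · 71^1 ≡ 24 · 71 (mod 139).
24 · 71 = 1704 ≡ 36 (mod 139).

36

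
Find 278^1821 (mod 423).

26

Using repeated squaring:
1821 in binary is 11100011101, i.e. 1821 = 1024 + 512 + 256 + 16 + 8 + 4 + 1.
278^1 ≡ 278 (mod 423)
278^2 ≡ 278^2 = 77284 ≡ 298 (mod 423)
278^4 ≡ 298^2 = 88804 ≡ 397 (mod 423)
278^8 ≡ 397^2 = 157609 ≡ 253 (mod 423)
278^16 ≡ 253^2 = 64009 ≡ 136 (mod 423)
278^32 ≡ 136^2 = 18496 ≡ 307 (mod 423)
278^64 ≡ 307^2 = 94249 ≡ 343 (mod 423)
278^128 ≡ 343^2 = 117649 ≡ 55 (mod 423)
278^256 ≡ 55^2 = 3025 ≡ 64 (mod 423)
278^512 ≡ 64^2 = 4096 ≡ 289 (mod 423)
278^1024 ≡ 289^2 = 83521 ≡ 190 (mod 423)
278^1821 = 278^1024 · 278^512 · 278^256 · 278^16 · 278^8 · 278^4 · 278^1 ≡ 190 · 289 · 64 · 136 · 253 · 397 · 278 (mod 423).
Accumulate the product:
190 · 289 = 54910 ≡ 343
343 · 64 = 21952 ≡ 379
379 · 136 = 51544 ≡ 361
361 · 253 = 91333 ≡ 388
388 · 397 = 154036 ≡ 64
64 · 278 = 17792 ≡ 26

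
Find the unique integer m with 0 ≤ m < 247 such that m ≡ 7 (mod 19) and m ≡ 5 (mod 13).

19⁻¹ mod 13: 19*11 ≡ 1 (mod 13), so 19⁻¹ ≡ 11.
m = 7 + 19*((5 − 7)*11 mod 13) = 7 + 19*4 = 83.
Check: 83 mod 19 = 7, 83 mod 13 = 5. ✓

83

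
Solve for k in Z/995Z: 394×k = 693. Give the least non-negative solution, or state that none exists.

gcd(394, 995) = 1, so a unique solution mod 995 exists.
394⁻¹ ≡ 149 (mod 995).
k ≡ 149×693 ≡ 772 (mod 995).

772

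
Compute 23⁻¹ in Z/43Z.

15

By the extended Euclidean algorithm:
43 = 1×23 + 20
23 = 1×20 + 3
20 = 6×3 + 2
3 = 1×2 + 1
2 = 2×1 + 0
gcd(23, 43) = 1, so the inverse exists.
Back-substitute for 1:
1 = 1×3 − 1×2
  = −1×20 + 7×3
  = 7×23 − 8×20
  = −8×43 + 15×23
So 23⁻¹ ≡ 15 (mod 43).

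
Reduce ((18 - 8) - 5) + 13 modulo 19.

18

18 - 8 = 10
10 - 5 = 5
5 + 13 = 18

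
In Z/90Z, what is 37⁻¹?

By the extended Euclidean algorithm:
90 = 2·37 + 16
37 = 2·16 + 5
16 = 3·5 + 1
5 = 5·1 + 0
gcd(37, 90) = 1, so the inverse exists.
Back-substitute for 1:
1 = 1·16 − 3·5
  = −3·37 + 7·16
  = 7·90 − 17·37
So 37⁻¹ ≡ −17 ≡ 73 (mod 90).

73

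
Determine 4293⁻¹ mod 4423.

By the extended Euclidean algorithm:
4423 = 1×4293 + 130
4293 = 33×130 + 3
130 = 43×3 + 1
3 = 3×1 + 0
gcd(4293, 4423) = 1, so the inverse exists.
Bézout: 1 = 1420×4423 − 1463×4293.
So 4293⁻¹ ≡ −1463 ≡ 2960 (mod 4423).

2960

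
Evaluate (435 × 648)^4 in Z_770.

130

435 × 648 = 281880 ≡ 60 (mod 770)
(60)^4 ≡ 130 (mod 770)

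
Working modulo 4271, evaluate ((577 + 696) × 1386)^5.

3011

577 + 696 = 1273
1273 × 1386 = 1764378 ≡ 455 (mod 4271)
(455)^5 ≡ 3011 (mod 4271)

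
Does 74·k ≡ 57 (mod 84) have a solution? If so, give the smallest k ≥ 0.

no solution

gcd(74, 84) = 2, and 2 does not divide 57.
So the congruence has no solution.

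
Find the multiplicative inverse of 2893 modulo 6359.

6359 = 2×2893 + 573
2893 = 5×573 + 28
573 = 20×28 + 13
28 = 2×13 + 2
13 = 6×2 + 1
2 = 2×1 + 0
gcd(2893, 6359) = 1, so the inverse exists.
Back-substitute for 1:
1 = 1×13 − 6×2
  = −6×28 + 13×13
  = 13×573 − 266×28
  = −266×2893 + 1343×573
  = 1343×6359 − 2952×2893
So 2893⁻¹ ≡ −2952 ≡ 3407 (mod 6359).

3407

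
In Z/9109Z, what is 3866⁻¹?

9109 = 2·3866 + 1377
3866 = 2·1377 + 1112
1377 = 1·1112 + 265
1112 = 4·265 + 52
265 = 5·52 + 5
52 = 10·5 + 2
5 = 2·2 + 1
2 = 2·1 + 0
gcd(3866, 9109) = 1, so the inverse exists.
Back-substitute for 1:
1 = 1·5 − 2·2
  = −2·52 + 21·5
  = 21·265 − 107·52
  = −107·1112 + 449·265
  = 449·1377 − 556·1112
  = −556·3866 + 1561·1377
  = 1561·9109 − 3678·3866
So 3866⁻¹ ≡ −3678 ≡ 5431 (mod 9109).

5431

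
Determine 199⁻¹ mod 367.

225

367 = 1·199 + 168
199 = 1·168 + 31
168 = 5·31 + 13
31 = 2·13 + 5
13 = 2·5 + 3
5 = 1·3 + 2
3 = 1·2 + 1
2 = 2·1 + 0
gcd(199, 367) = 1, so the inverse exists.
Back-substitute for 1:
1 = 1·3 − 1·2
  = −1·5 + 2·3
  = 2·13 − 5·5
  = −5·31 + 12·13
  = 12·168 − 65·31
  = −65·199 + 77·168
  = 77·367 − 142·199
So 199⁻¹ ≡ −142 ≡ 225 (mod 367).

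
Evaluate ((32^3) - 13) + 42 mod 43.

(32)^3 ≡ 2 (mod 43)
2 - 13 = -11 ≡ 32 (mod 43)
32 + 42 = 74 ≡ 31 (mod 43)

31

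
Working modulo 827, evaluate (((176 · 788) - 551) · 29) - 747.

65

176 · 788 = 138688 ≡ 579 (mod 827)
579 - 551 = 28
28 · 29 = 812
812 - 747 = 65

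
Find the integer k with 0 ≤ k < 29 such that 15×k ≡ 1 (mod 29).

2

29 = 1·15 + 14
15 = 1·14 + 1
14 = 14·1 + 0
gcd(15, 29) = 1, so the inverse exists.
Back-substitute for 1:
1 = 1·15 − 1·14
  = −1·29 + 2·15
So 15⁻¹ ≡ 2 (mod 29).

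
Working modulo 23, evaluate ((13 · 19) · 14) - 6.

2

13 · 19 = 247 ≡ 17 (mod 23)
17 · 14 = 238 ≡ 8 (mod 23)
8 - 6 = 2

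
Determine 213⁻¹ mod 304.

By the extended Euclidean algorithm:
304 = 1*213 + 91
213 = 2*91 + 31
91 = 2*31 + 29
31 = 1*29 + 2
29 = 14*2 + 1
2 = 2*1 + 0
gcd(213, 304) = 1, so the inverse exists.
Back-substitute for 1:
1 = 1*29 − 14*2
  = −14*31 + 15*29
  = 15*91 − 44*31
  = −44*213 + 103*91
  = 103*304 − 147*213
So 213⁻¹ ≡ −147 ≡ 157 (mod 304).

157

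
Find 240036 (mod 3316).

240036 = 72×3316 + 1284, so 240036 ≡ 1284 (mod 3316).

1284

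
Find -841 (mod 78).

17

-841 = -11×78 + 17, so -841 ≡ 17 (mod 78).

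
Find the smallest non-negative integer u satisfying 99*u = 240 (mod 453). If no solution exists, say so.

7

gcd(99, 453) = 3, and 3 | 240, so solutions exist.
Divide through by 3: 33*u mod 151 = 80.
33⁻¹ ≡ 119 (mod 151).
u ≡ 119*80 ≡ 7 (mod 151).
The smallest non-negative solution is u = 7.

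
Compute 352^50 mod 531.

298

Compute successive squares:
50 in binary is 110010, i.e. 50 = 32 + 16 + 2.
352^1 ≡ 352 (mod 531)
352^2 ≡ 352^2 = 123904 ≡ 181 (mod 531)
352^4 ≡ 181^2 = 32761 ≡ 370 (mod 531)
352^8 ≡ 370^2 = 136900 ≡ 433 (mod 531)
352^16 ≡ 433^2 = 187489 ≡ 46 (mod 531)
352^32 ≡ 46^2 = 2116 ≡ 523 (mod 531)
352^50 = 352^32 · 352^16 · 352^2 ≡ 523 · 46 · 181 (mod 531).
Accumulate the product:
523 · 46 = 24058 ≡ 163
163 · 181 = 29503 ≡ 298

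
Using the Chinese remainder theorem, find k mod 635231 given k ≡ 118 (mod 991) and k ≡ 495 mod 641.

551114

991⁻¹ mod 641: 991*163 ≡ 1 (mod 641), so 991⁻¹ ≡ 163.
k = 118 + 991*((495 − 118)*163 mod 641) = 118 + 991*556 = 551114.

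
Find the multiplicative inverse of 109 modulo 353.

285

By the extended Euclidean algorithm:
353 = 3·109 + 26
109 = 4·26 + 5
26 = 5·5 + 1
5 = 5·1 + 0
gcd(109, 353) = 1, so the inverse exists.
Bézout: 1 = 21·353 − 68·109.
So 109⁻¹ ≡ −68 ≡ 285 (mod 353).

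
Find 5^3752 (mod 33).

Using repeated squaring:
3752 in binary is 111010101000, i.e. 3752 = 2048 + 1024 + 512 + 128 + 32 + 8.
5^1 ≡ 5 (mod 33)
5^2 ≡ 5^2 = 25 (mod 33)
5^4 ≡ 25^2 = 625 ≡ 31 (mod 33)
5^8 ≡ 31^2 = 961 ≡ 4 (mod 33)
5^16 ≡ 4^2 = 16 (mod 33)
5^32 ≡ 16^2 = 256 ≡ 25 (mod 33)
5^64 ≡ 25^2 = 625 ≡ 31 (mod 33)
5^128 ≡ 31^2 = 961 ≡ 4 (mod 33)
5^256 ≡ 4^2 = 16 (mod 33)
5^512 ≡ 16^2 = 256 ≡ 25 (mod 33)
5^1024 ≡ 25^2 = 625 ≡ 31 (mod 33)
5^2048 ≡ 31^2 = 961 ≡ 4 (mod 33)
5^3752 = 5^2048 × 5^1024 × 5^512 × 5^128 × 5^32 × 5^8 ≡ 4 × 31 × 25 × 4 × 25 × 4 (mod 33).
Accumulate the product:
4 × 31 = 124 ≡ 25
25 × 25 = 625 ≡ 31
31 × 4 = 124 ≡ 25
25 × 25 = 625 ≡ 31
31 × 4 = 124 ≡ 25

25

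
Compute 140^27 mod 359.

27 in binary is 11011, i.e. 27 = 16 + 8 + 2 + 1.
140^1 ≡ 140 (mod 359)
140^2 ≡ 140^2 = 19600 ≡ 214 (mod 359)
140^4 ≡ 214^2 = 45796 ≡ 203 (mod 359)
140^8 ≡ 203^2 = 41209 ≡ 283 (mod 359)
140^16 ≡ 283^2 = 80089 ≡ 32 (mod 359)
140^27 = 140^16 × 140^8 × 140^2 × 140^1 ≡ 32 × 283 × 214 × 140 (mod 359).
Accumulate the product:
32 × 283 = 9056 ≡ 81
81 × 214 = 17334 ≡ 102
102 × 140 = 14280 ≡ 279

279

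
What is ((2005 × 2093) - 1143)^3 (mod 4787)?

4753

2005 × 2093 = 4196465 ≡ 3053 (mod 4787)
3053 - 1143 = 1910
(1910)^3 ≡ 4753 (mod 4787)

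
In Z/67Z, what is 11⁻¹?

By the extended Euclidean algorithm:
67 = 6×11 + 1
11 = 11×1 + 0
gcd(11, 67) = 1, so the inverse exists.
Bézout: 1 = 1×67 − 6×11.
So 11⁻¹ ≡ −6 ≡ 61 (mod 67).

61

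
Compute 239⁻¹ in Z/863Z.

65

863 = 3·239 + 146
239 = 1·146 + 93
146 = 1·93 + 53
93 = 1·53 + 40
53 = 1·40 + 13
40 = 3·13 + 1
13 = 13·1 + 0
gcd(239, 863) = 1, so the inverse exists.
Back-substitute for 1:
1 = 1·40 − 3·13
  = −3·53 + 4·40
  = 4·93 − 7·53
  = −7·146 + 11·93
  = 11·239 − 18·146
  = −18·863 + 65·239
So 239⁻¹ ≡ 65 (mod 863).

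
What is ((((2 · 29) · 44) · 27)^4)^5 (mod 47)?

6

2 · 29 = 58 ≡ 11 (mod 47)
11 · 44 = 484 ≡ 14 (mod 47)
14 · 27 = 378 ≡ 2 (mod 47)
(2)^4 ≡ 16 (mod 47)
(16)^5 ≡ 6 (mod 47)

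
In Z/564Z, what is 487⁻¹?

271

By the extended Euclidean algorithm:
564 = 1×487 + 77
487 = 6×77 + 25
77 = 3×25 + 2
25 = 12×2 + 1
2 = 2×1 + 0
gcd(487, 564) = 1, so the inverse exists.
Back-substitute for 1:
1 = 1×25 − 12×2
  = −12×77 + 37×25
  = 37×487 − 234×77
  = −234×564 + 271×487
So 487⁻¹ ≡ 271 (mod 564).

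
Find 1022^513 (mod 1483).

906

Compute successive squares:
513 in binary is 1000000001, i.e. 513 = 512 + 1.
1022^1 ≡ 1022 (mod 1483)
1022^2 ≡ 1022^2 = 1044484 ≡ 452 (mod 1483)
1022^4 ≡ 452^2 = 204304 ≡ 1133 (mod 1483)
1022^8 ≡ 1133^2 = 1283689 ≡ 894 (mod 1483)
1022^16 ≡ 894^2 = 799236 ≡ 1382 (mod 1483)
1022^32 ≡ 1382^2 = 1909924 ≡ 1303 (mod 1483)
1022^64 ≡ 1303^2 = 1697809 ≡ 1257 (mod 1483)
1022^128 ≡ 1257^2 = 1580049 ≡ 654 (mod 1483)
1022^256 ≡ 654^2 = 427716 ≡ 612 (mod 1483)
1022^512 ≡ 612^2 = 374544 ≡ 828 (mod 1483)
1022^513 = 1022^512 × 1022^1 ≡ 828 × 1022 (mod 1483).
828 × 1022 = 846216 ≡ 906 (mod 1483).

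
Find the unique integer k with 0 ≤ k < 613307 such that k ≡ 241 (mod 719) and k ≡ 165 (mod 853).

156264

719⁻¹ mod 853: 719*592 ≡ 1 (mod 853), so 719⁻¹ ≡ 592.
k = 241 + 719*((165 − 241)*592 mod 853) = 241 + 719*217 = 156264.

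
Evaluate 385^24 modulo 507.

352

Compute successive squares:
24 in binary is 11000, i.e. 24 = 16 + 8.
385^1 ≡ 385 (mod 507)
385^2 ≡ 385^2 = 148225 ≡ 181 (mod 507)
385^4 ≡ 181^2 = 32761 ≡ 313 (mod 507)
385^8 ≡ 313^2 = 97969 ≡ 118 (mod 507)
385^16 ≡ 118^2 = 13924 ≡ 235 (mod 507)
385^24 = 385^16 * 385^8 ≡ 235 * 118 (mod 507).
235 * 118 = 27730 ≡ 352 (mod 507).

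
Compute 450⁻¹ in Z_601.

601 = 1*450 + 151
450 = 2*151 + 148
151 = 1*148 + 3
148 = 49*3 + 1
3 = 3*1 + 0
gcd(450, 601) = 1, so the inverse exists.
Bézout: 1 = −149*601 + 199*450.
So 450⁻¹ ≡ 199 (mod 601).

199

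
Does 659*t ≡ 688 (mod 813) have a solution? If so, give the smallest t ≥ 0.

gcd(659, 813) = 1, so a unique solution mod 813 exists.
659⁻¹ ≡ 227 (mod 813).
t ≡ 227*688 ≡ 80 (mod 813).

80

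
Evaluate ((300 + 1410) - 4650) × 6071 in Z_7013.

300 + 1410 = 1710
1710 - 4650 = -2940 ≡ 4073 (mod 7013)
4073 × 6071 = 24727183 ≡ 6358 (mod 7013)

6358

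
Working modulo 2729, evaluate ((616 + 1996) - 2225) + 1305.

1692

616 + 1996 = 2612
2612 - 2225 = 387
387 + 1305 = 1692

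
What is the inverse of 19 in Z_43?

43 = 2*19 + 5
19 = 3*5 + 4
5 = 1*4 + 1
4 = 4*1 + 0
gcd(19, 43) = 1, so the inverse exists.
Bézout: 1 = 4*43 − 9*19.
So 19⁻¹ ≡ −9 ≡ 34 (mod 43).

34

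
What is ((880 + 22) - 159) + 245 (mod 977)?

11

880 + 22 = 902
902 - 159 = 743
743 + 245 = 988 ≡ 11 (mod 977)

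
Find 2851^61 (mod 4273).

61 in binary is 111101, i.e. 61 = 32 + 16 + 8 + 4 + 1.
2851^1 ≡ 2851 (mod 4273)
2851^2 ≡ 2851^2 = 8128201 ≡ 955 (mod 4273)
2851^4 ≡ 955^2 = 912025 ≡ 1876 (mod 4273)
2851^8 ≡ 1876^2 = 3519376 ≡ 2697 (mod 4273)
2851^16 ≡ 2697^2 = 7273809 ≡ 1163 (mod 4273)
2851^32 ≡ 1163^2 = 1352569 ≡ 2301 (mod 4273)
2851^61 = 2851^32 * 2851^16 * 2851^8 * 2851^4 * 2851^1 ≡ 2301 * 1163 * 2697 * 1876 * 2851 (mod 4273).
Accumulate the product:
2301 * 1163 = 2676063 ≡ 1165
1165 * 2697 = 3142005 ≡ 1350
1350 * 1876 = 2532600 ≡ 2984
2984 * 2851 = 8507384 ≡ 4114

4114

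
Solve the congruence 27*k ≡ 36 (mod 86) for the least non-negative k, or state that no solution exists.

gcd(27, 86) = 1, so a unique solution mod 86 exists.
27⁻¹ ≡ 51 (mod 86).
k ≡ 51*36 ≡ 30 (mod 86).

30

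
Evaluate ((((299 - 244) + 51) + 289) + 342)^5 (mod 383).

299 - 244 = 55
55 + 51 = 106
106 + 289 = 395 ≡ 12 (mod 383)
12 + 342 = 354
(354)^5 ≡ 33 (mod 383)

33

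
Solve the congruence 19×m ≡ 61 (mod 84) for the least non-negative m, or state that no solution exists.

43

gcd(19, 84) = 1, so a unique solution mod 84 exists.
19⁻¹ ≡ 31 (mod 84).
m ≡ 31×61 ≡ 43 (mod 84).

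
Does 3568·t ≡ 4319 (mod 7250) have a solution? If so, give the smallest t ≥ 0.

gcd(3568, 7250) = 2, and 2 does not divide 4319.
So the congruence has no solution.

no solution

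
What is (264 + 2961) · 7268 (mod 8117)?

264 + 2961 = 3225
3225 · 7268 = 23439300 ≡ 5521 (mod 8117)

5521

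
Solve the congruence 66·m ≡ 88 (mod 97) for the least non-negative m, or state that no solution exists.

gcd(66, 97) = 1, so a unique solution mod 97 exists.
66⁻¹ ≡ 25 (mod 97).
m ≡ 25·88 ≡ 66 (mod 97).

66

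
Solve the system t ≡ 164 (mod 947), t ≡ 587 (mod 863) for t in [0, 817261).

501127

947⁻¹ mod 863: 947×750 ≡ 1 (mod 863), so 947⁻¹ ≡ 750.
t = 164 + 947×((587 − 164)×750 mod 863) = 164 + 947×529 = 501127.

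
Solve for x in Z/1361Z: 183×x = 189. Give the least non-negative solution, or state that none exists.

gcd(183, 1361) = 1, so a unique solution mod 1361 exists.
183⁻¹ ≡ 119 (mod 1361).
x ≡ 119×189 ≡ 715 (mod 1361).

715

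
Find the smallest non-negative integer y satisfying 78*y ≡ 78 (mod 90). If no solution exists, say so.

1

gcd(78, 90) = 6, and 6 | 78, so solutions exist.
Divide through by 6: 13*y ≡ 13 (mod 15).
13⁻¹ ≡ 7 (mod 15).
y ≡ 7*13 ≡ 1 (mod 15).
The smallest non-negative solution is y = 1.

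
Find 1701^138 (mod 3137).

234

138 in binary is 10001010, i.e. 138 = 128 + 8 + 2.
1701^1 ≡ 1701 (mod 3137)
1701^2 ≡ 1701^2 = 2893401 ≡ 1087 (mod 3137)
1701^4 ≡ 1087^2 = 1181569 ≡ 2057 (mod 3137)
1701^8 ≡ 2057^2 = 4231249 ≡ 2573 (mod 3137)
1701^16 ≡ 2573^2 = 6620329 ≡ 1259 (mod 3137)
1701^32 ≡ 1259^2 = 1585081 ≡ 896 (mod 3137)
1701^64 ≡ 896^2 = 802816 ≡ 2881 (mod 3137)
1701^128 ≡ 2881^2 = 8300161 ≡ 2796 (mod 3137)
1701^138 = 1701^128 * 1701^8 * 1701^2 ≡ 2796 * 2573 * 1087 (mod 3137).
Accumulate the product:
2796 * 2573 = 7194108 ≡ 967
967 * 1087 = 1051129 ≡ 234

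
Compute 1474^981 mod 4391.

2579

Using repeated squaring:
1474^1 ≡ 1474 (mod 4391)
1474^2 ≡ 1474^2 = 2172676 ≡ 3522 (mod 4391)
1474^4 ≡ 3522^2 = 12404484 ≡ 4300 (mod 4391)
1474^8 ≡ 4300^2 = 18490000 ≡ 3890 (mod 4391)
1474^16 ≡ 3890^2 = 15132100 ≡ 714 (mod 4391)
1474^32 ≡ 714^2 = 509796 ≡ 440 (mod 4391)
1474^64 ≡ 440^2 = 193600 ≡ 396 (mod 4391)
1474^128 ≡ 396^2 = 156816 ≡ 3131 (mod 4391)
1474^256 ≡ 3131^2 = 9803161 ≡ 2449 (mod 4391)
1474^512 ≡ 2449^2 = 5997601 ≡ 3886 (mod 4391)
1474^981 = 1474^512 · 1474^256 · 1474^128 · 1474^64 · 1474^16 · 1474^4 · 1474^1 ≡ 3886 · 2449 · 3131 · 396 · 714 · 4300 · 1474 (mod 4391).
Accumulate the product:
3886 · 2449 = 9516814 ≡ 1517
1517 · 3131 = 4749727 ≡ 3056
3056 · 396 = 1210176 ≡ 2651
2651 · 714 = 1892814 ≡ 293
293 · 4300 = 1259900 ≡ 4074
4074 · 1474 = 6005076 ≡ 2579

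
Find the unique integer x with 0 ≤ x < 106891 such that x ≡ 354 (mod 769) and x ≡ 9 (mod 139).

12658

769⁻¹ mod 139: 769·62 ≡ 1 (mod 139), so 769⁻¹ ≡ 62.
x = 354 + 769·((9 − 354)·62 mod 139) = 354 + 769·16 = 12658.
Check: 12658 mod 769 = 354, 12658 mod 139 = 9. ✓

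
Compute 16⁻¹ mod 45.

45 = 2·16 + 13
16 = 1·13 + 3
13 = 4·3 + 1
3 = 3·1 + 0
gcd(16, 45) = 1, so the inverse exists.
Back-substitute for 1:
1 = 1·13 − 4·3
  = −4·16 + 5·13
  = 5·45 − 14·16
So 16⁻¹ ≡ −14 ≡ 31 (mod 45).

31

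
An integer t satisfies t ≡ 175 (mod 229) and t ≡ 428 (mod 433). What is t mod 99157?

229⁻¹ mod 433: 229*104 ≡ 1 (mod 433), so 229⁻¹ ≡ 104.
t = 175 + 229*((428 − 175)*104 mod 433) = 175 + 229*332 = 76203.
Check: 76203 mod 229 = 175, 76203 mod 433 = 428. ✓

76203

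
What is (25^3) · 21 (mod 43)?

(25)^3 ≡ 16 (mod 43)
16 · 21 = 336 ≡ 35 (mod 43)

35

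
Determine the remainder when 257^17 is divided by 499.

17 in binary is 10001, i.e. 17 = 16 + 1.
257^1 ≡ 257 (mod 499)
257^2 ≡ 257^2 = 66049 ≡ 181 (mod 499)
257^4 ≡ 181^2 = 32761 ≡ 326 (mod 499)
257^8 ≡ 326^2 = 106276 ≡ 488 (mod 499)
257^16 ≡ 488^2 = 238144 ≡ 121 (mod 499)
257^17 = 257^16 × 257^1 ≡ 121 × 257 (mod 499).
121 × 257 = 31097 ≡ 159 (mod 499).

159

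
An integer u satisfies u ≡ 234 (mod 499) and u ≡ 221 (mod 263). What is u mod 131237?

499⁻¹ mod 263: 499·224 ≡ 1 (mod 263), so 499⁻¹ ≡ 224.
u = 234 + 499·((221 − 234)·224 mod 263) = 234 + 499·244 = 121990.
Check: 121990 mod 499 = 234, 121990 mod 263 = 221. ✓

121990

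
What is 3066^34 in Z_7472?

7168

3066^1 ≡ 3066 (mod 7472)
3066^2 ≡ 3066^2 = 9400356 ≡ 580 (mod 7472)
3066^4 ≡ 580^2 = 336400 ≡ 160 (mod 7472)
3066^8 ≡ 160^2 = 25600 ≡ 3184 (mod 7472)
3066^16 ≡ 3184^2 = 10137856 ≡ 5824 (mod 7472)
3066^32 ≡ 5824^2 = 33918976 ≡ 3568 (mod 7472)
3066^34 = 3066^32 · 3066^2 ≡ 3568 · 580 (mod 7472).
3568 · 580 = 2069440 ≡ 7168 (mod 7472).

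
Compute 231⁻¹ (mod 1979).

1979 = 8×231 + 131
231 = 1×131 + 100
131 = 1×100 + 31
100 = 3×31 + 7
31 = 4×7 + 3
7 = 2×3 + 1
3 = 3×1 + 0
gcd(231, 1979) = 1, so the inverse exists.
Back-substitute for 1:
1 = 1×7 − 2×3
  = −2×31 + 9×7
  = 9×100 − 29×31
  = −29×131 + 38×100
  = 38×231 − 67×131
  = −67×1979 + 574×231
So 231⁻¹ ≡ 574 (mod 1979).

574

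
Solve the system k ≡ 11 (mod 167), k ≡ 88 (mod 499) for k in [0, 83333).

60966

167⁻¹ mod 499: 167·251 ≡ 1 (mod 499), so 167⁻¹ ≡ 251.
k = 11 + 167·((88 − 11)·251 mod 499) = 11 + 167·365 = 60966.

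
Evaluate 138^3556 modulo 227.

113

Compute successive squares:
3556 in binary is 110111100100, i.e. 3556 = 2048 + 1024 + 256 + 128 + 64 + 32 + 4.
138^1 ≡ 138 (mod 227)
138^2 ≡ 138^2 = 19044 ≡ 203 (mod 227)
138^4 ≡ 203^2 = 41209 ≡ 122 (mod 227)
138^8 ≡ 122^2 = 14884 ≡ 129 (mod 227)
138^16 ≡ 129^2 = 16641 ≡ 70 (mod 227)
138^32 ≡ 70^2 = 4900 ≡ 133 (mod 227)
138^64 ≡ 133^2 = 17689 ≡ 210 (mod 227)
138^128 ≡ 210^2 = 44100 ≡ 62 (mod 227)
138^256 ≡ 62^2 = 3844 ≡ 212 (mod 227)
138^512 ≡ 212^2 = 44944 ≡ 225 (mod 227)
138^1024 ≡ 225^2 = 50625 ≡ 4 (mod 227)
138^2048 ≡ 4^2 = 16 (mod 227)
138^3556 = 138^2048 · 138^1024 · 138^256 · 138^128 · 138^64 · 138^32 · 138^4 ≡ 16 · 4 · 212 · 62 · 210 · 133 · 122 (mod 227).
Accumulate the product:
16 · 4 = 64
64 · 212 = 13568 ≡ 175
175 · 62 = 10850 ≡ 181
181 · 210 = 38010 ≡ 101
101 · 133 = 13433 ≡ 40
40 · 122 = 4880 ≡ 113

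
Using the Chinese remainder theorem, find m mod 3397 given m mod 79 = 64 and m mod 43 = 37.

79⁻¹ mod 43: 79×6 ≡ 1 (mod 43), so 79⁻¹ ≡ 6.
m = 64 + 79×((37 − 64)×6 mod 43) = 64 + 79×10 = 854.

854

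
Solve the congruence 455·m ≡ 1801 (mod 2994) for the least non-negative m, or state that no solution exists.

gcd(455, 2994) = 1, so a unique solution mod 2994 exists.
455⁻¹ ≡ 533 (mod 2994).
m ≡ 533·1801 ≡ 1853 (mod 2994).

1853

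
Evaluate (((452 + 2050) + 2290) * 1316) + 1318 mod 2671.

452 + 2050 = 2502
2502 + 2290 = 4792 ≡ 2121 (mod 2671)
2121 * 1316 = 2791236 ≡ 41 (mod 2671)
41 + 1318 = 1359

1359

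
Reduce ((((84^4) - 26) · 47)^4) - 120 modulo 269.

230

(84)^4 ≡ 78 (mod 269)
78 - 26 = 52
52 · 47 = 2444 ≡ 23 (mod 269)
(23)^4 ≡ 81 (mod 269)
81 - 120 = -39 ≡ 230 (mod 269)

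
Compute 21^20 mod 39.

Using repeated squaring:
21^1 ≡ 21 (mod 39)
21^2 ≡ 21^2 = 441 ≡ 12 (mod 39)
21^4 ≡ 12^2 = 144 ≡ 27 (mod 39)
21^8 ≡ 27^2 = 729 ≡ 27 (mod 39)
21^16 ≡ 27^2 = 729 ≡ 27 (mod 39)
21^20 = 21^16 × 21^4 ≡ 27 × 27 (mod 39).
27 × 27 = 729 ≡ 27 (mod 39).

27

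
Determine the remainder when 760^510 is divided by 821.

387

Using repeated squaring:
760^1 ≡ 760 (mod 821)
760^2 ≡ 760^2 = 577600 ≡ 437 (mod 821)
760^4 ≡ 437^2 = 190969 ≡ 497 (mod 821)
760^8 ≡ 497^2 = 247009 ≡ 709 (mod 821)
760^16 ≡ 709^2 = 502681 ≡ 229 (mod 821)
760^32 ≡ 229^2 = 52441 ≡ 718 (mod 821)
760^64 ≡ 718^2 = 515524 ≡ 757 (mod 821)
760^128 ≡ 757^2 = 573049 ≡ 812 (mod 821)
760^256 ≡ 812^2 = 659344 ≡ 81 (mod 821)
760^510 = 760^256 * 760^128 * 760^64 * 760^32 * 760^16 * 760^8 * 760^4 * 760^2 ≡ 81 * 812 * 757 * 718 * 229 * 709 * 497 * 437 (mod 821).
Accumulate the product:
81 * 812 = 65772 ≡ 92
92 * 757 = 69644 ≡ 680
680 * 718 = 488240 ≡ 566
566 * 229 = 129614 ≡ 717
717 * 709 = 508353 ≡ 154
154 * 497 = 76538 ≡ 185
185 * 437 = 80845 ≡ 387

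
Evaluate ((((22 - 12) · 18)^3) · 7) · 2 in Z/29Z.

22 - 12 = 10
10 · 18 = 180 ≡ 6 (mod 29)
(6)^3 ≡ 13 (mod 29)
13 · 7 = 91 ≡ 4 (mod 29)
4 · 2 = 8

8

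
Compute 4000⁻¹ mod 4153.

190

4153 = 1×4000 + 153
4000 = 26×153 + 22
153 = 6×22 + 21
22 = 1×21 + 1
21 = 21×1 + 0
gcd(4000, 4153) = 1, so the inverse exists.
Back-substitute for 1:
1 = 1×22 − 1×21
  = −1×153 + 7×22
  = 7×4000 − 183×153
  = −183×4153 + 190×4000
So 4000⁻¹ ≡ 190 (mod 4153).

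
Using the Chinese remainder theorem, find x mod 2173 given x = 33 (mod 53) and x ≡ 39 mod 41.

53⁻¹ mod 41: 53*24 ≡ 1 (mod 41), so 53⁻¹ ≡ 24.
x = 33 + 53*((39 − 33)*24 mod 41) = 33 + 53*21 = 1146.

1146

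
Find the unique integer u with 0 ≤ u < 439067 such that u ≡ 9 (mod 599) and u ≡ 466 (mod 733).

7796

599⁻¹ mod 733: 599·640 ≡ 1 (mod 733), so 599⁻¹ ≡ 640.
u = 9 + 599·((466 − 9)·640 mod 733) = 9 + 599·13 = 7796.
Check: 7796 mod 599 = 9, 7796 mod 733 = 466. ✓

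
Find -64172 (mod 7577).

4021

-64172 = -9*7577 + 4021, so -64172 ≡ 4021 (mod 7577).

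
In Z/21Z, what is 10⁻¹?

By the extended Euclidean algorithm:
21 = 2*10 + 1
10 = 10*1 + 0
gcd(10, 21) = 1, so the inverse exists.
Back-substitute for 1:
1 = 1*21 − 2*10
So 10⁻¹ ≡ −2 ≡ 19 (mod 21).

19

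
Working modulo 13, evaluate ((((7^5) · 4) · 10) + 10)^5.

8

(7)^5 ≡ 11 (mod 13)
11 · 4 = 44 ≡ 5 (mod 13)
5 · 10 = 50 ≡ 11 (mod 13)
11 + 10 = 21 ≡ 8 (mod 13)
(8)^5 ≡ 8 (mod 13)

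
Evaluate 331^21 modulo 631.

8

Using repeated squaring:
331^1 ≡ 331 (mod 631)
331^2 ≡ 331^2 = 109561 ≡ 398 (mod 631)
331^4 ≡ 398^2 = 158404 ≡ 23 (mod 631)
331^8 ≡ 23^2 = 529 (mod 631)
331^16 ≡ 529^2 = 279841 ≡ 308 (mod 631)
331^21 = 331^16 · 331^4 · 331^1 ≡ 308 · 23 · 331 (mod 631).
Accumulate the product:
308 · 23 = 7084 ≡ 143
143 · 331 = 47333 ≡ 8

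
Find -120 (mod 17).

16

-120 = -8·17 + 16, so -120 ≡ 16 (mod 17).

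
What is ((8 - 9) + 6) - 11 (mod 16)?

8 - 9 = -1 ≡ 15 (mod 16)
15 + 6 = 21 ≡ 5 (mod 16)
5 - 11 = -6 ≡ 10 (mod 16)

10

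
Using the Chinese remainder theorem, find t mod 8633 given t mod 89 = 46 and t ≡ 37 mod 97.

7700

89⁻¹ mod 97: 89·12 ≡ 1 (mod 97), so 89⁻¹ ≡ 12.
t = 46 + 89·((37 − 46)·12 mod 97) = 46 + 89·86 = 7700.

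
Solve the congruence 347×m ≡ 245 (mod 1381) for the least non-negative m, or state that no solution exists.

140

gcd(347, 1381) = 1, so a unique solution mod 1381 exists.
347⁻¹ ≡ 987 (mod 1381).
m ≡ 987×245 ≡ 140 (mod 1381).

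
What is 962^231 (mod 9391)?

By square-and-multiply:
231 in binary is 11100111, i.e. 231 = 128 + 64 + 32 + 4 + 2 + 1.
962^1 ≡ 962 (mod 9391)
962^2 ≡ 962^2 = 925444 ≡ 5126 (mod 9391)
962^4 ≡ 5126^2 = 26275876 ≡ 9249 (mod 9391)
962^8 ≡ 9249^2 = 85544001 ≡ 1382 (mod 9391)
962^16 ≡ 1382^2 = 1909924 ≡ 3551 (mod 9391)
962^32 ≡ 3551^2 = 12609601 ≡ 6879 (mod 9391)
962^64 ≡ 6879^2 = 47320641 ≡ 8783 (mod 9391)
962^128 ≡ 8783^2 = 77141089 ≡ 3415 (mod 9391)
962^231 = 962^128 · 962^64 · 962^32 · 962^4 · 962^2 · 962^1 ≡ 3415 · 8783 · 6879 · 9249 · 5126 · 962 (mod 9391).
Accumulate the product:
3415 · 8783 = 29993945 ≡ 8482
8482 · 6879 = 58347678 ≡ 1395
1395 · 9249 = 12902355 ≡ 8512
8512 · 5126 = 43632512 ≡ 1926
1926 · 962 = 1852812 ≡ 2785

2785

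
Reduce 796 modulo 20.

16

796 = 39×20 + 16, so 796 ≡ 16 (mod 20).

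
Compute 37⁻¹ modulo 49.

4

By the extended Euclidean algorithm:
49 = 1*37 + 12
37 = 3*12 + 1
12 = 12*1 + 0
gcd(37, 49) = 1, so the inverse exists.
Back-substitute for 1:
1 = 1*37 − 3*12
  = −3*49 + 4*37
So 37⁻¹ ≡ 4 (mod 49).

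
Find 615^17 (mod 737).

Using repeated squaring:
17 in binary is 10001, i.e. 17 = 16 + 1.
615^1 ≡ 615 (mod 737)
615^2 ≡ 615^2 = 378225 ≡ 144 (mod 737)
615^4 ≡ 144^2 = 20736 ≡ 100 (mod 737)
615^8 ≡ 100^2 = 10000 ≡ 419 (mod 737)
615^16 ≡ 419^2 = 175561 ≡ 155 (mod 737)
615^17 = 615^16 × 615^1 ≡ 155 × 615 (mod 737).
155 × 615 = 95325 ≡ 252 (mod 737).

252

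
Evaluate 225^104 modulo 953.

Compute successive squares:
104 in binary is 1101000, i.e. 104 = 64 + 32 + 8.
225^1 ≡ 225 (mod 953)
225^2 ≡ 225^2 = 50625 ≡ 116 (mod 953)
225^4 ≡ 116^2 = 13456 ≡ 114 (mod 953)
225^8 ≡ 114^2 = 12996 ≡ 607 (mod 953)
225^16 ≡ 607^2 = 368449 ≡ 591 (mod 953)
225^32 ≡ 591^2 = 349281 ≡ 483 (mod 953)
225^64 ≡ 483^2 = 233289 ≡ 757 (mod 953)
225^104 = 225^64 * 225^32 * 225^8 ≡ 757 * 483 * 607 (mod 953).
Accumulate the product:
757 * 483 = 365631 ≡ 632
632 * 607 = 383624 ≡ 518

518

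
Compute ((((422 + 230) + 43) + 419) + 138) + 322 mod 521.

11

422 + 230 = 652 ≡ 131 (mod 521)
131 + 43 = 174
174 + 419 = 593 ≡ 72 (mod 521)
72 + 138 = 210
210 + 322 = 532 ≡ 11 (mod 521)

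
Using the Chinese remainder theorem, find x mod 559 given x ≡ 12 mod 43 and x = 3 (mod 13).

55

43⁻¹ mod 13: 43*10 ≡ 1 (mod 13), so 43⁻¹ ≡ 10.
x = 12 + 43*((3 − 12)*10 mod 13) = 12 + 43*1 = 55.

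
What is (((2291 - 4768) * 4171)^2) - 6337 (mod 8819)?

2291 - 4768 = -2477 ≡ 6342 (mod 8819)
6342 * 4171 = 26452482 ≡ 4301 (mod 8819)
(4301)^2 ≡ 5158 (mod 8819)
5158 - 6337 = -1179 ≡ 7640 (mod 8819)

7640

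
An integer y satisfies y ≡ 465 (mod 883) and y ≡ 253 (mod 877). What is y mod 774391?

883⁻¹ mod 877: 883·731 ≡ 1 (mod 877), so 883⁻¹ ≡ 731.
y = 465 + 883·((253 − 465)·731 mod 877) = 465 + 883·257 = 227396.

227396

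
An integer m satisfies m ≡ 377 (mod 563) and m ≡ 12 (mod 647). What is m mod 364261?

284692

563⁻¹ mod 647: 563×362 ≡ 1 (mod 647), so 563⁻¹ ≡ 362.
m = 377 + 563×((12 − 377)×362 mod 647) = 377 + 563×505 = 284692.
Check: 284692 mod 563 = 377, 284692 mod 647 = 12. ✓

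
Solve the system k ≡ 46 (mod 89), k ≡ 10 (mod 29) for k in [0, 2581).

1025

89⁻¹ mod 29: 89*15 ≡ 1 (mod 29), so 89⁻¹ ≡ 15.
k = 46 + 89*((10 − 46)*15 mod 29) = 46 + 89*11 = 1025.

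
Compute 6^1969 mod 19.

9

6^1 ≡ 6 (mod 19)
6^2 ≡ 6^2 = 36 ≡ 17 (mod 19)
6^4 ≡ 17^2 = 289 ≡ 4 (mod 19)
6^8 ≡ 4^2 = 16 (mod 19)
6^16 ≡ 16^2 = 256 ≡ 9 (mod 19)
6^32 ≡ 9^2 = 81 ≡ 5 (mod 19)
6^64 ≡ 5^2 = 25 ≡ 6 (mod 19)
6^128 ≡ 6^2 = 36 ≡ 17 (mod 19)
6^256 ≡ 17^2 = 289 ≡ 4 (mod 19)
6^512 ≡ 4^2 = 16 (mod 19)
6^1024 ≡ 16^2 = 256 ≡ 9 (mod 19)
6^1969 = 6^1024 * 6^512 * 6^256 * 6^128 * 6^32 * 6^16 * 6^1 ≡ 9 * 16 * 4 * 17 * 5 * 9 * 6 (mod 19).
Accumulate the product:
9 * 16 = 144 ≡ 11
11 * 4 = 44 ≡ 6
6 * 17 = 102 ≡ 7
7 * 5 = 35 ≡ 16
16 * 9 = 144 ≡ 11
11 * 6 = 66 ≡ 9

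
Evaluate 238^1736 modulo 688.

208

By square-and-multiply:
1736 in binary is 11011001000, i.e. 1736 = 1024 + 512 + 128 + 64 + 8.
238^1 ≡ 238 (mod 688)
238^2 ≡ 238^2 = 56644 ≡ 228 (mod 688)
238^4 ≡ 228^2 = 51984 ≡ 384 (mod 688)
238^8 ≡ 384^2 = 147456 ≡ 224 (mod 688)
238^16 ≡ 224^2 = 50176 ≡ 640 (mod 688)
238^32 ≡ 640^2 = 409600 ≡ 240 (mod 688)
238^64 ≡ 240^2 = 57600 ≡ 496 (mod 688)
238^128 ≡ 496^2 = 246016 ≡ 400 (mod 688)
238^256 ≡ 400^2 = 160000 ≡ 384 (mod 688)
238^512 ≡ 384^2 = 147456 ≡ 224 (mod 688)
238^1024 ≡ 224^2 = 50176 ≡ 640 (mod 688)
238^1736 = 238^1024 * 238^512 * 238^128 * 238^64 * 238^8 ≡ 640 * 224 * 400 * 496 * 224 (mod 688).
Accumulate the product:
640 * 224 = 143360 ≡ 256
256 * 400 = 102400 ≡ 576
576 * 496 = 285696 ≡ 176
176 * 224 = 39424 ≡ 208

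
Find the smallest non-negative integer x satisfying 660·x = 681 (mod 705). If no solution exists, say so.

gcd(660, 705) = 15, and 15 does not divide 681.
So the congruence has no solution.

no solution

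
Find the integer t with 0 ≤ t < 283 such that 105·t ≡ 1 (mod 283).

62

283 = 2*105 + 73
105 = 1*73 + 32
73 = 2*32 + 9
32 = 3*9 + 5
9 = 1*5 + 4
5 = 1*4 + 1
4 = 4*1 + 0
gcd(105, 283) = 1, so the inverse exists.
Back-substitute for 1:
1 = 1*5 − 1*4
  = −1*9 + 2*5
  = 2*32 − 7*9
  = −7*73 + 16*32
  = 16*105 − 23*73
  = −23*283 + 62*105
So 105⁻¹ ≡ 62 (mod 283).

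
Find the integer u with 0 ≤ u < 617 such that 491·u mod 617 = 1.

By the extended Euclidean algorithm:
617 = 1·491 + 126
491 = 3·126 + 113
126 = 1·113 + 13
113 = 8·13 + 9
13 = 1·9 + 4
9 = 2·4 + 1
4 = 4·1 + 0
gcd(491, 617) = 1, so the inverse exists.
Bézout: 1 = −113·617 + 142·491.
So 491⁻¹ ≡ 142 (mod 617).

142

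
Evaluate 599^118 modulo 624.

1

By square-and-multiply:
599^1 ≡ 599 (mod 624)
599^2 ≡ 599^2 = 358801 ≡ 1 (mod 624)
599^4 ≡ 1^2 = 1 (mod 624)
599^8 ≡ 1^2 = 1 (mod 624)
599^16 ≡ 1^2 = 1 (mod 624)
599^32 ≡ 1^2 = 1 (mod 624)
599^64 ≡ 1^2 = 1 (mod 624)
599^118 = 599^64 · 599^32 · 599^16 · 599^4 · 599^2 ≡ 1 · 1 · 1 · 1 · 1 (mod 624).
Accumulate the product:
1 · 1 = 1
1 · 1 = 1
1 · 1 = 1
1 · 1 = 1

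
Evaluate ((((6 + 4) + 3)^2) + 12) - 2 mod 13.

6 + 4 = 10
10 + 3 = 13 ≡ 0 (mod 13)
(0)^2 ≡ 0 (mod 13)
0 + 12 = 12
12 - 2 = 10

10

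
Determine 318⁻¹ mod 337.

337 = 1×318 + 19
318 = 16×19 + 14
19 = 1×14 + 5
14 = 2×5 + 4
5 = 1×4 + 1
4 = 4×1 + 0
gcd(318, 337) = 1, so the inverse exists.
Back-substitute for 1:
1 = 1×5 − 1×4
  = −1×14 + 3×5
  = 3×19 − 4×14
  = −4×318 + 67×19
  = 67×337 − 71×318
So 318⁻¹ ≡ −71 ≡ 266 (mod 337).

266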